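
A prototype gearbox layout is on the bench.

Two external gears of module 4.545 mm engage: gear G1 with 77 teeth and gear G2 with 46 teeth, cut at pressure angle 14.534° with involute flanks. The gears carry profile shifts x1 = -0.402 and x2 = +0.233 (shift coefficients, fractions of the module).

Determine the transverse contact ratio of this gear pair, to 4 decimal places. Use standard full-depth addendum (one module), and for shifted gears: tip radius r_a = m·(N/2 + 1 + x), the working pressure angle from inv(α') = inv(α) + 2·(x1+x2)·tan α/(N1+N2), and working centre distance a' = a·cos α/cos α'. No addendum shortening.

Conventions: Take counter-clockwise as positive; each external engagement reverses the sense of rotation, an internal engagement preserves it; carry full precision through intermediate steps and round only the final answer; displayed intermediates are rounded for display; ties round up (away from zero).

2.1899

class = single-mesh tooth geometry [involute pair 77T × 46T, m = 4.545]
base radii: r_b1 = 169.382866, r_b2 = 101.189764
tip radii: r_a1 = 177.700410, r_a2 = 110.138985
inv(α') = inv(14.534°) + 2·(-0.402+0.233)·tan α/(77+46) = 0.00487222  ⇒  α' = 13.89813°
a' = a·cos α / cos α' = 279.5175·cos 14.534°/cos 13.89813° = 278.732720
action lengths: √(r_a1²−r_b1²) = 53.729698, √(r_a2²−r_b2²) = 43.488247
base pitch p_b = π·m·cos α = 13.821610
CR = (53.729698 + 43.488247 − 278.732720·sin 13.89813°)/13.821610 = 2.189858
contact ratio ≈ 2.1899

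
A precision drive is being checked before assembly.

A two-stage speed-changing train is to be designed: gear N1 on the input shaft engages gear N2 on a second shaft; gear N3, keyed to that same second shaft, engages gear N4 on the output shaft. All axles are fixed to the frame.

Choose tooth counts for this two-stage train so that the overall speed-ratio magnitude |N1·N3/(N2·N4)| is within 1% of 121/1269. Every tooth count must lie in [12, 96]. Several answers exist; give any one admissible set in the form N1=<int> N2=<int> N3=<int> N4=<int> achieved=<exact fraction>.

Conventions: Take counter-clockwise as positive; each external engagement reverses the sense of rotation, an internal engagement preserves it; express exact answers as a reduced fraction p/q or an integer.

2-stage fixed-axis compound train for ratio 121/1269
target = 121/1269 in lowest terms: an exact hit needs N1·N3 = k·121 and N2·N4 = k·1269 for one integer k, every count in [12, 96]; additionally prefer no 1:1 stage (N1 ≠ N2, N3 ≠ N4)
k = 1…3: no 1:1-free in-range split of k·121 and k·1269 into factor pairs; take k = 4
k = 4: N1·N3 = 484 = 22·22, N2·N4 = 5076 = 54·94
achieved = 22·22/(54·94) = 121/1269; |achieved − target| = 0 ≤ 121/126900 ✓

N1=22 N2=54 N3=22 N4=94 achieved=121/1269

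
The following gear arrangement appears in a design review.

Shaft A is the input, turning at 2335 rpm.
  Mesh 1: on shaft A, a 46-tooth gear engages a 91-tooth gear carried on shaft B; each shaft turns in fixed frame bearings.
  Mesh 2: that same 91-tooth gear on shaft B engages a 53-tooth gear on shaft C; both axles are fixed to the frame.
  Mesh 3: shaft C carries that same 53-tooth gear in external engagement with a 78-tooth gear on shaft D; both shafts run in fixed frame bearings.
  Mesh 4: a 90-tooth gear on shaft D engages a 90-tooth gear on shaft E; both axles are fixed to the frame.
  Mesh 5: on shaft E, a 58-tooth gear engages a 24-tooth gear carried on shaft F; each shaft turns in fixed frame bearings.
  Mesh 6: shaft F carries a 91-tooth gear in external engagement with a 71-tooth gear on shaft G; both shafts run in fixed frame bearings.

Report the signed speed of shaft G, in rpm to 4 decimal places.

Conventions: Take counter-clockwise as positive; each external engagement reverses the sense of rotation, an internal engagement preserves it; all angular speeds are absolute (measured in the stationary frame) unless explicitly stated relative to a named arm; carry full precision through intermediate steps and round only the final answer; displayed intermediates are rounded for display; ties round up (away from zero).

+4265.3032 rpm

topology: fixed-axis compound train — 6 meshes, A→G
mesh 1 [46T→91T]: ω = 2335.0000×46/91 = 1180.3297 rpm, sense flips to −
mesh 2 [91T→53T]: ω = 1180.3297×91/53 = 2026.6038 rpm, sense flips to +
mesh 3 [53T→78T]: ω = 2026.6038×53/78 = 1377.0513 rpm, sense flips to −
mesh 4 [90T→90T]: ω = 1377.0513×90/90 = 1377.0513 rpm, sense flips to +
mesh 5 [58T→24T]: ω = 1377.0513×58/24 = 3327.8739 rpm, sense flips to −
mesh 6 [91T→71T]: ω = 3327.8739×91/71 = 4265.3032 rpm, sense flips to +
signed output speed = +4265.3032 rpm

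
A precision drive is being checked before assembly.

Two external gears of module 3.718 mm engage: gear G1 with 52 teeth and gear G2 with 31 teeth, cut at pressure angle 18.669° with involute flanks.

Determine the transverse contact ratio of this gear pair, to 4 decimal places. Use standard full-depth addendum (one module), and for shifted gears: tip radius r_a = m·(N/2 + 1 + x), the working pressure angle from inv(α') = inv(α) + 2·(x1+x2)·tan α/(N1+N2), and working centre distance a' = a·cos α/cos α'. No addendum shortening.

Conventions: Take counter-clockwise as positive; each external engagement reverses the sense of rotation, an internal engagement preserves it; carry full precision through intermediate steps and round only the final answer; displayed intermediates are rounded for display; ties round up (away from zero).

single-mesh involute tooth geometry (52T engaging 31T at module 3.718)
base radii: r_b1 = 91.581679, r_b2 = 54.596770
tip radii: r_a1 = 100.386000, r_a2 = 61.347000
no profile shift: α' = α, a' = a
action lengths: √(r_a1²−r_b1²) = 41.111375, √(r_a2²−r_b2²) = 27.975831
base pitch p_b = π·m·cos α = 11.065859
CR = (41.111375 + 27.975831 − 154.297000·sin 18.66900°)/11.065859 = 1.779949
contact ratio ≈ 1.7799

1.7799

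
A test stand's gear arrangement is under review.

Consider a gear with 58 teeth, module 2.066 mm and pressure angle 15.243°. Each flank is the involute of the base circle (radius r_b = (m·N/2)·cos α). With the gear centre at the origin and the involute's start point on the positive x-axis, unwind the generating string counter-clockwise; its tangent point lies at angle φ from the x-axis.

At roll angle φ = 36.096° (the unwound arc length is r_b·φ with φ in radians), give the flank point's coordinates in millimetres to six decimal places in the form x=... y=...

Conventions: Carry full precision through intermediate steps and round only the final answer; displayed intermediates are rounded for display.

topology: single-mesh involute geometry — m = 2.066, N = 58
pitch radius r_p = m·N/2 = 2.066·58/2 = 59.914000
base radius r_b = r_p·cos α = 59.914000·cos 15.243° = 57.806193
roll angle φ = 36.096° = 0.62999405 rad
x = r_b·(cos φ + φ·sin φ) = 68.164234
y = r_b·(sin φ − φ·cos φ) = 4.629422

x=68.164234 y=4.629422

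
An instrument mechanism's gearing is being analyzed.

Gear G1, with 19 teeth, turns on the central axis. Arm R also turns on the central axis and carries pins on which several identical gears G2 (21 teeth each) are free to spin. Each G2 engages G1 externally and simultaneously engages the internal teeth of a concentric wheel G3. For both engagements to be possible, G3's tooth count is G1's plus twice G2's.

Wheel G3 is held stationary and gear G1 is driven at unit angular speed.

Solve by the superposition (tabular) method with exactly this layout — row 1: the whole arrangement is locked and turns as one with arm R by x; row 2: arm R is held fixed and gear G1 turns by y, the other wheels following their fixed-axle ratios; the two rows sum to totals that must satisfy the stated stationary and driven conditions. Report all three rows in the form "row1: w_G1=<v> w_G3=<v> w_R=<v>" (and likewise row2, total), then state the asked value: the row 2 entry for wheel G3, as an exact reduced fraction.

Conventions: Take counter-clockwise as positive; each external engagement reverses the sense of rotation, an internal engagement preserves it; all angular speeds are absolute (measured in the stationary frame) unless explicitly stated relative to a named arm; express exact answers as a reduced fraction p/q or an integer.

topology: planetary set — G1 19T / G2 21T / G3 61T, arm = carrier (Willis)
row 1 (train locked, turned with arm): all members turn x
row 2 (arm held, sun turns y): ω_ring = −(19/61)·y, ω_arm = 0
boundary: total ω_ring = x − (19/61)·y = 0 and total ω_sun = x + y = 1  ⇒  y = 61/80, x = 19/80
row 2 ring = −(19/61)·61/80 = -19/80
totals (row 1 + row 2): sun 19/80 + 61/80 = 1, ring 19/80 + (-19/80) = 0, arm 19/80 + 0 = 19/80
asked cell (row2, ring) = -19/80

row1: w_G1=19/80 w_G3=19/80 w_R=19/80
row2: w_G1=61/80 w_G3=-19/80 w_R=0
total: w_G1=1 w_G3=0 w_R=19/80
asked value: -19/80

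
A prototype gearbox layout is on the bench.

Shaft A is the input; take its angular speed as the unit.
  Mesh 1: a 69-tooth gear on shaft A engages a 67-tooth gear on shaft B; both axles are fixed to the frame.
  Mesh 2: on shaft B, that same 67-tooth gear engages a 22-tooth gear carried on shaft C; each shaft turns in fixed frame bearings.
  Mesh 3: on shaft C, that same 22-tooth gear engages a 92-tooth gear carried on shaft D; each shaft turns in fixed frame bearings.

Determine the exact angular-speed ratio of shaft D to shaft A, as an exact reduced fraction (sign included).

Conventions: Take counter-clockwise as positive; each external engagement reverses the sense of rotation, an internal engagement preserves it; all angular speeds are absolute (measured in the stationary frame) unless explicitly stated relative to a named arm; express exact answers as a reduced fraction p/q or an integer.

class = fixed-axis compound train [3 meshes; 3 ratios multiply, 3 sense flips]
mesh 1 [69T→67T]: running ratio 69/67, sense −
mesh 2 [67T→22T]: running ratio 69/22, sense +
mesh 3 [22T→92T]: running ratio 3/4, sense −
ω_out/ω_in = -3/4

-3/4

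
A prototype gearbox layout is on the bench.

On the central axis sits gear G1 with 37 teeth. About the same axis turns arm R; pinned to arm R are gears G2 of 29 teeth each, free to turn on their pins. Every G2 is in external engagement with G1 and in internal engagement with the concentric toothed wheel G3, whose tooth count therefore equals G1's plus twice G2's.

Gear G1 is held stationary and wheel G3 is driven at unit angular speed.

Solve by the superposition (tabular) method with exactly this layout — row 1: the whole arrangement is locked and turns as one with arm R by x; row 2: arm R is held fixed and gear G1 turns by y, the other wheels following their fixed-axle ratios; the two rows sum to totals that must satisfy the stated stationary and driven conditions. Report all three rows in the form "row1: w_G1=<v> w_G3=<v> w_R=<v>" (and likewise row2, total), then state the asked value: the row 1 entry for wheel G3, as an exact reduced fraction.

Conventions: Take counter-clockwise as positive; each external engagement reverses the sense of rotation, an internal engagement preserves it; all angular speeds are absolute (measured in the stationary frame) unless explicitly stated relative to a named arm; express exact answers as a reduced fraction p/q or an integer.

planetary set (37T centre, 29T on arm, 95T internal) — Willis relation
row 1 (train locked, turned with arm): all members turn x
superposition row 2 [arm held]: sun y, ring −(37/95)·y, arm 0
boundary: total ω_sun = x + y = 0 and total ω_ring = x − (37/95)·y = 1  ⇒  y = -95/132, x = 95/132
row 2 ring = −(37/95)·(-95/132) = 37/132
totals (row 1 + row 2): sun 95/132 + (-95/132) = 0, ring 95/132 + 37/132 = 1, arm 95/132 + 0 = 95/132
asked cell (row1, ring) = 95/132

row1: w_G1=95/132 w_G3=95/132 w_R=95/132
row2: w_G1=-95/132 w_G3=37/132 w_R=0
total: w_G1=0 w_G3=1 w_R=95/132
asked value: 95/132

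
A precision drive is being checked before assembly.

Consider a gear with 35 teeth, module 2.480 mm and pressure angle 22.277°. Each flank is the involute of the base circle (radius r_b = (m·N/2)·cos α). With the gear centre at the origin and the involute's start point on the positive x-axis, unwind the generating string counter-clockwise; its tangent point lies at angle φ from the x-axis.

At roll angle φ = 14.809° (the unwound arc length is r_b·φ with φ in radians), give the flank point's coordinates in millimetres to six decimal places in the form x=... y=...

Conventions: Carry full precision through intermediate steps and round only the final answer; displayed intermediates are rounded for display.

class = single-mesh tooth geometry [base-circle involute, m = 2.480, 35T]
pitch radius r_p = m·N/2 = 2.480·35/2 = 43.400000
base radius r_b = r_p·cos α = 43.400000·cos 22.277° = 40.160709
roll angle φ = 14.809° = 0.25846581 rad
x = r_b·(cos φ + φ·sin φ) = 41.479848
y = r_b·(sin φ − φ·cos φ) = 0.229607

x=41.479848 y=0.229607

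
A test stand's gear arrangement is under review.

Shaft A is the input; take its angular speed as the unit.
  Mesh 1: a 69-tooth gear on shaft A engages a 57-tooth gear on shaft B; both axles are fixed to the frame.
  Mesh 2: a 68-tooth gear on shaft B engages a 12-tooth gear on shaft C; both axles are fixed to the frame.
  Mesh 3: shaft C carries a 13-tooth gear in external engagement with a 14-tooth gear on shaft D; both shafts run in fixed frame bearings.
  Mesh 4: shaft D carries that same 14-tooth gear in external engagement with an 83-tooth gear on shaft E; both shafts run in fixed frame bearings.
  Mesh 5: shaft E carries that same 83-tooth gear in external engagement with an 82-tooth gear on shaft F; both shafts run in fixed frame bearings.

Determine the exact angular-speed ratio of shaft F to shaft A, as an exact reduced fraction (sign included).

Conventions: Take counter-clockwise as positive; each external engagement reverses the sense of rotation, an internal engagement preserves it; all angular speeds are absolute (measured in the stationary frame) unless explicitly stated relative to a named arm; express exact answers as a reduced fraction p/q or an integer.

class = fixed-axis compound train [5 meshes; 5 ratios multiply, 5 sense flips]
mesh 1 [69T→57T]: running ratio 23/19, sense −
mesh 2 [68T→12T]: running ratio 391/57, sense +
mesh 3 [13T→14T]: running ratio 5083/798, sense −
mesh 4 [14T→83T]: running ratio 5083/4731, sense +
mesh 5 [83T→82T]: running ratio 5083/4674, sense −
ω_out/ω_in = -5083/4674

-5083/4674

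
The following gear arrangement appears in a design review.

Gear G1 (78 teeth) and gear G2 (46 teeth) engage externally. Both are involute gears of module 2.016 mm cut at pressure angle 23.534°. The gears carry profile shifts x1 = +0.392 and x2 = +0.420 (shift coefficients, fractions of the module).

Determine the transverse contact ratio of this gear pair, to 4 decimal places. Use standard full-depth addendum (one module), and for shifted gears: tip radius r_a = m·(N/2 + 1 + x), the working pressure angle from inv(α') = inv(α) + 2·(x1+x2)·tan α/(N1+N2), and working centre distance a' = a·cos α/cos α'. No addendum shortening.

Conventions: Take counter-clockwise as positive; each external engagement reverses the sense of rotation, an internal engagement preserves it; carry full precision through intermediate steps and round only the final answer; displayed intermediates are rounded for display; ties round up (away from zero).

1.5413

class = single-mesh tooth geometry [involute pair 78T × 46T, m = 2.016]
base radii: r_b1 = 72.084314, r_b2 = 42.511262
tip radii: r_a1 = 81.430272, r_a2 = 49.230720
inv(α') = inv(23.534°) + 2·(+0.392+0.420)·tan α/(78+46) = 0.03047626  ⇒  α' = 25.13120°
a' = a·cos α / cos α' = 124.9920·cos 23.534°/cos 25.13120° = 126.577722
action lengths: √(r_a1²−r_b1²) = 37.877973, √(r_a2²−r_b2²) = 24.828539
base pitch p_b = π·m·cos α = 5.806655
CR = (37.877973 + 24.828539 − 126.577722·sin 25.13120°)/5.806655 = 1.541318
contact ratio ≈ 1.5413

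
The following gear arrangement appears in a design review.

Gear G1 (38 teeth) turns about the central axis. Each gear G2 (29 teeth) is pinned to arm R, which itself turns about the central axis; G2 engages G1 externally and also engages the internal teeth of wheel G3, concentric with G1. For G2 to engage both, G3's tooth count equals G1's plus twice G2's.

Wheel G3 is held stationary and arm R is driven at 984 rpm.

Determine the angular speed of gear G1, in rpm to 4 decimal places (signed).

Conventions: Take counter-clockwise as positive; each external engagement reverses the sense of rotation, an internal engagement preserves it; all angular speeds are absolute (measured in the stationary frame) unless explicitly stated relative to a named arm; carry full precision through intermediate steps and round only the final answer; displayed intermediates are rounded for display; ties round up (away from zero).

+3469.8947 rpm

planetary set (38T centre, 29T on arm, 96T internal) — Willis relation
normalise by the input: solve with ω_arm = 1, then scale by 984 rpm
ring teeth: 38 + 2·29 = 96
38(ω_sun−ω_arm) = −96(ω_ring−ω_arm),  ω_ring = 0, ω_arm = 1
ω_sun = 1 − (96/38)(0−1) = 67/19
scale: ω_sun = 67/19 × 984 rpm = +3469.8947 rpm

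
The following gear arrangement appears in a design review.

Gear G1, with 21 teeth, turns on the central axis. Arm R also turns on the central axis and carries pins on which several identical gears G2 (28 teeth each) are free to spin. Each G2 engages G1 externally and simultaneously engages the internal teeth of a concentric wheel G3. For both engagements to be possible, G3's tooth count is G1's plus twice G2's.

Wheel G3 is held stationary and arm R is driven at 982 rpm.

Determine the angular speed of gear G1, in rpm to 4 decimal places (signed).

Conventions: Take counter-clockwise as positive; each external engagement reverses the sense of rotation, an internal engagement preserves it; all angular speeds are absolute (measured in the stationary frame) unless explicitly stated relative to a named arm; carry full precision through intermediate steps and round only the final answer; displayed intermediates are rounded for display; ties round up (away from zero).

+4582.6667 rpm

class = planetary set [G3 = 21+2·28 = 77; Willis about the carrier]
normalise by the input: solve with ω_arm = 1, then scale by 982 rpm
ring teeth: 21 + 2·28 = 77
21(ω_sun−ω_arm) = −77(ω_ring−ω_arm),  ω_ring = 0, ω_arm = 1
ω_sun = 1 − (77/21)(0−1) = 14/3
scale: ω_sun = 14/3 × 982 rpm = +4582.6667 rpm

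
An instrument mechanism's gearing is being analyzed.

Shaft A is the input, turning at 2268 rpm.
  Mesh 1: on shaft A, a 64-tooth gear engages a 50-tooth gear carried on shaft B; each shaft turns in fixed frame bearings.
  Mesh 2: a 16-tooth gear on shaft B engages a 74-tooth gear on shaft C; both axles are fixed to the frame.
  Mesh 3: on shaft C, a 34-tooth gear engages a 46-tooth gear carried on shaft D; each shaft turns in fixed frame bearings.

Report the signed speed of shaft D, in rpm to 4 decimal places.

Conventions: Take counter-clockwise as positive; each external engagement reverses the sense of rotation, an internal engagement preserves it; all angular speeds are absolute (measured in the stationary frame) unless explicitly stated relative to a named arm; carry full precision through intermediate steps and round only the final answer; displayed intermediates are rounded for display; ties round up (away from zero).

-463.9406 rpm

topology: fixed-axis compound train — 3 meshes, A→D
mesh 1 [64T→50T]: ω = 2268.0000×64/50 = 2903.0400 rpm, sense flips to −
mesh 2 [16T→74T]: ω = 2903.0400×16/74 = 627.6843 rpm, sense flips to +
mesh 3 [34T→46T]: ω = 627.6843×34/46 = 463.9406 rpm, sense flips to −
signed output speed = -463.9406 rpm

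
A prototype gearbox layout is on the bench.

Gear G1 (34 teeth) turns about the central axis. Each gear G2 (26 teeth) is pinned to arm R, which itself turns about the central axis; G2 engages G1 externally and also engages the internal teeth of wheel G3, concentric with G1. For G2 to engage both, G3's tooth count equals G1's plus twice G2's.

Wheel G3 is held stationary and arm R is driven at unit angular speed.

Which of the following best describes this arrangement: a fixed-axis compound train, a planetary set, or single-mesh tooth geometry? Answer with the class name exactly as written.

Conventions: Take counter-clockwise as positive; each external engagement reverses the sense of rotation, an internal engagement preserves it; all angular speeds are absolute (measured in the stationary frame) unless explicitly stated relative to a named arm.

planetary set (34T centre, 26T on arm, 86T internal) — Willis relation
classification: planetary set

planetary set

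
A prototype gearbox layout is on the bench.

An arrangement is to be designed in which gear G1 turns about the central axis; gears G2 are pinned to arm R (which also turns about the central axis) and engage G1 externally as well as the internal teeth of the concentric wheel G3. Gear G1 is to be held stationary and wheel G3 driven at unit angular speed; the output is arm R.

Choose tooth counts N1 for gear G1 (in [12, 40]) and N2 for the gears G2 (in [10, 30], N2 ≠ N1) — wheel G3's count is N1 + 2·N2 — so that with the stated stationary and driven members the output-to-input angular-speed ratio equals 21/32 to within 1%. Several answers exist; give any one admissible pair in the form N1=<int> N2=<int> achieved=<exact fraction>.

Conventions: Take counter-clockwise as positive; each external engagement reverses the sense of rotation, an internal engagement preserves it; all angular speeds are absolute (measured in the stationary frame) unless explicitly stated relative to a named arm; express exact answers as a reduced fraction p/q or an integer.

N1=22 N2=10 achieved=21/32

design class (target 21/32): planetary set
Willis with ω_sun = 0: ω_arm/ω_ring = N3/(N1+N3); set equal to 21/32  ⇒  N3/N1 = (21/32)/(1 − 21/32) = 21/11
N3 = N1 + 2·N2  ⇒  N2/N1 = (N3/N1 − 1)/2 = (21/11 − 1)/2 = 5/11
smallest multiple with N1 ≥ 12 and N2 ≥ 10: k = 2  ⇒  N1 = 2·11 = 22, N2 = 2·5 = 10 (N1 ≤ 40, N2 ≤ 30, N2 ≠ N1 ✓), N3 = 22 + 2·10 = 42
check: N3/(N1+N3) with N1 = 22, N3 = 42 gives 21/32; |achieved − target| = 0 ≤ 21/3200 ✓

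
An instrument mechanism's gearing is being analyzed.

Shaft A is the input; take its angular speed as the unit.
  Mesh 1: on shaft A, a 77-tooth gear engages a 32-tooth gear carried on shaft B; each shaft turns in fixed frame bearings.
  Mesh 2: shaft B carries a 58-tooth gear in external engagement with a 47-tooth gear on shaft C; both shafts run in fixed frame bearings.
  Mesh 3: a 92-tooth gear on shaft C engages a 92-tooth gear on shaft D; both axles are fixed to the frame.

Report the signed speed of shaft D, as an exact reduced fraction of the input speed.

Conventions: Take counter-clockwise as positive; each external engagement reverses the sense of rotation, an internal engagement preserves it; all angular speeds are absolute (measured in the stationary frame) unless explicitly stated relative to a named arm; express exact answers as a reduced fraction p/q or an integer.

-2233/752

3-mesh fixed-axis compound train (all bearings frame-fixed)
mesh 1 [77T→32T]: |ω|/ω_in = 1×77/32 = 77/32, sense flips to −
mesh 2 [58T→47T]: |ω|/ω_in = (77/32)×58/47 = 2233/752, sense flips to +
mesh 3 [92T→92T]: |ω|/ω_in = (2233/752)×92/92 = 2233/752, sense flips to −
signed output speed (× input speed) = -2233/752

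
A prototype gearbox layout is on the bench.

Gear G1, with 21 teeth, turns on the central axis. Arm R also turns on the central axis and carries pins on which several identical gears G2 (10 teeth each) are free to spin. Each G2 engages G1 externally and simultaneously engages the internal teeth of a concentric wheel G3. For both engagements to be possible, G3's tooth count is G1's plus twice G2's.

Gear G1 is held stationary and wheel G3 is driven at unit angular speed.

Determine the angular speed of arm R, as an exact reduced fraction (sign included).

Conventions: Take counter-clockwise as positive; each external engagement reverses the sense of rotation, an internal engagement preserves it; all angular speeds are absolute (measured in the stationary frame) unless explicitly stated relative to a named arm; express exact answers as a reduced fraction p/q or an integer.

41/62

topology: planetary set — G1 21T / G2 10T / G3 41T, arm = carrier (Willis)
ring teeth: 21 + 2·10 = 41
21(ω_sun−ω_arm) = −41(ω_ring−ω_arm),  ω_sun = 0, ω_ring = 1
21(0−ω_arm) = −41(1−ω_arm)  ⇒  62·ω_arm = 41  ⇒  ω_arm = 41/62
exact speed ratio = 41/62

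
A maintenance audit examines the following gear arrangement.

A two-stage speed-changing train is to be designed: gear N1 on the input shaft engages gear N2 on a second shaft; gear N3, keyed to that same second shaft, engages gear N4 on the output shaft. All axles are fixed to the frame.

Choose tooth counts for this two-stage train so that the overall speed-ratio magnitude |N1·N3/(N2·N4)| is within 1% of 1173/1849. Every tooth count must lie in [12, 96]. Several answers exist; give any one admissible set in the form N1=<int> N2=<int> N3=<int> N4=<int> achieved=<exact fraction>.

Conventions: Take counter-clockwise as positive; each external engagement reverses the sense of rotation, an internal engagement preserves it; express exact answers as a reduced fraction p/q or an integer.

N1=17 N2=43 N3=69 N4=43 achieved=1173/1849

class = fixed-axis compound train [2-stage, 1173/1849 wanted]
target = 1173/1849 in lowest terms: an exact hit needs N1·N3 = k·1173 and N2·N4 = k·1849 for one integer k, every count in [12, 96]; additionally prefer no 1:1 stage (N1 ≠ N2, N3 ≠ N4)
k = 1: N1·N3 = 1173 = 17·69, N2·N4 = 1849 = 43·43
achieved = 17·69/(43·43) = 1173/1849; |achieved − target| = 0 ≤ 1173/184900 ✓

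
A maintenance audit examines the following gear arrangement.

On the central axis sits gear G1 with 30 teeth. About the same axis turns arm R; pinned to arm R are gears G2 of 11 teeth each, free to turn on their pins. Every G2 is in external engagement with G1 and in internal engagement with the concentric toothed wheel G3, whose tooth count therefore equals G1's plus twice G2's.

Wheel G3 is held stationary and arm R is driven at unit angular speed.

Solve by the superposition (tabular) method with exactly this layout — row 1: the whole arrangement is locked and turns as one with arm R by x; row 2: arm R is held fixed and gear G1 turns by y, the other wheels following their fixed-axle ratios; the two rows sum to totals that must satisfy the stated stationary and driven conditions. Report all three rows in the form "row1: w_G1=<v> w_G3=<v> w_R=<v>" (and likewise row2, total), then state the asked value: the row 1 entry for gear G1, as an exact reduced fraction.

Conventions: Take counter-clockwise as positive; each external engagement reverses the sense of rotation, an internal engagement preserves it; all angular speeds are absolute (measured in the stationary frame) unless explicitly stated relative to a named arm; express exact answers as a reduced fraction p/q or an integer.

row1: w_G1=1 w_G3=1 w_R=1
row2: w_G1=26/15 w_G3=-1 w_R=0
total: w_G1=41/15 w_G3=0 w_R=1
asked value: 1

topology: planetary set — G1 30T / G2 11T / G3 52T, arm = carrier (Willis)
row 1 — lock + rotate with arm: ω_sun = ω_ring = ω_arm = x
row 2 — arm fixed, fixed-axis ratios: sun y, ring −(30/52)·y, arm 0
boundary: total ω_ring = x − (30/52)·y = 0 and total ω_arm = x = 1  ⇒  y = 26/15, x = 1
row 2 ring = −(30/52)·26/15 = -1
totals (row 1 + row 2): sun 1 + 26/15 = 41/15, ring 1 + (-1) = 0, arm 1 + 0 = 1
asked cell (row1, sun) = 1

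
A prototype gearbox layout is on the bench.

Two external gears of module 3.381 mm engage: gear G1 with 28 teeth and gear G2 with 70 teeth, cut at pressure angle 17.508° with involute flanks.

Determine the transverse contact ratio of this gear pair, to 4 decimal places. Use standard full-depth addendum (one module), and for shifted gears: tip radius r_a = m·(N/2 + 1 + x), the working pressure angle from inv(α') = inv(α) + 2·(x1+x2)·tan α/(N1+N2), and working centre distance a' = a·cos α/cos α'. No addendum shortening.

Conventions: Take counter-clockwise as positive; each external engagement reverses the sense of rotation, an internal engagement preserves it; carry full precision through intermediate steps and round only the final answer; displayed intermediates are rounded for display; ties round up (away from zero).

1.8629

topology: single-mesh involute geometry — m = 3.381, 28T/70T pair
base radii: r_b1 = 45.141250, r_b2 = 112.853126
tip radii: r_a1 = 50.715000, r_a2 = 121.716000
no profile shift: α' = α, a' = a
action lengths: √(r_a1²−r_b1²) = 23.114470, √(r_a2²−r_b2²) = 45.595577
base pitch p_b = π·m·cos α = 10.129673
CR = (23.114470 + 45.595577 − 165.669000·sin 17.50800°)/10.129673 = 1.862879
contact ratio ≈ 1.8629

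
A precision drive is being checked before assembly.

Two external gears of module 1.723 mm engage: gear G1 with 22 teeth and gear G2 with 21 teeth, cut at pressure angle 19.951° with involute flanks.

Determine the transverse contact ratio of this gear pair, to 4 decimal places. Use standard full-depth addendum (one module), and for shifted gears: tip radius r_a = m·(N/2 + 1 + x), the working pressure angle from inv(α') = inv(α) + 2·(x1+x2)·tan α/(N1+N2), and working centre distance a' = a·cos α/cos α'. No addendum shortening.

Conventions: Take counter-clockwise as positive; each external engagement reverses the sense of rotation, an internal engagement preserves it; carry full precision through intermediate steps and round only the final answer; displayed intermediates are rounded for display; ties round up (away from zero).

1.5767

single-mesh involute tooth geometry (22T engaging 21T at module 1.723)
base radii: r_b1 = 17.815531, r_b2 = 17.005735
tip radii: r_a1 = 20.676000, r_a2 = 19.814500
no profile shift: α' = α, a' = a
action lengths: √(r_a1²−r_b1²) = 10.493036, √(r_a2²−r_b2²) = 10.169533
base pitch p_b = π·m·cos α = 5.088104
CR = (10.493036 + 10.169533 − 37.044500·sin 19.95100°)/5.088104 = 1.576693
contact ratio ≈ 1.5767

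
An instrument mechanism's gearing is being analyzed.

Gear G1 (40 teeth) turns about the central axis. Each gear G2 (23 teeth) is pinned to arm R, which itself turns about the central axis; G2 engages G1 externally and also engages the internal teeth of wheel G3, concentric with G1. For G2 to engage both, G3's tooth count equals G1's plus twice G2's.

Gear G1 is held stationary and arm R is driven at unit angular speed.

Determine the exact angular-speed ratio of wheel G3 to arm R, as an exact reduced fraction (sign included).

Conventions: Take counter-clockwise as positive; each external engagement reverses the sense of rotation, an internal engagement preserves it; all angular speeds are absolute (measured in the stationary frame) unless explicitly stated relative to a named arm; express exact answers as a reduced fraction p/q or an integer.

63/43

planetary set (40T centre, 23T on arm, 86T internal) — Willis relation
ring teeth: 40 + 2·23 = 86
40(ω_sun−ω_arm) = −86(ω_ring−ω_arm),  ω_sun = 0, ω_arm = 1
ω_ring = 1 − (40/86)(0−1) = 63/43
ω_out/ω_in = 63/43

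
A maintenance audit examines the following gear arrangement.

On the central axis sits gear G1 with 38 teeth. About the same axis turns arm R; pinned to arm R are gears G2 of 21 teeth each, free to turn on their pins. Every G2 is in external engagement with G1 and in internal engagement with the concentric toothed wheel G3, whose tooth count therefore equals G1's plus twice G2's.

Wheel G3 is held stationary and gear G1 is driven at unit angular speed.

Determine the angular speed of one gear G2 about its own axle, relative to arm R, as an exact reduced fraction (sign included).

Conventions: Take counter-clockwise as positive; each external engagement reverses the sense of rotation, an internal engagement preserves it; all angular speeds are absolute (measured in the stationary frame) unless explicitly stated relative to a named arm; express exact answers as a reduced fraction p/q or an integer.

planetary set (38T centre, 21T on arm, 80T internal) — Willis relation
ring teeth: 38 + 2·21 = 80
38(ω_sun−ω_arm) = −80(ω_ring−ω_arm),  ω_ring = 0, ω_sun = 1
38(1−ω_arm) = −80(0−ω_arm)  ⇒  118·ω_arm = 38  ⇒  ω_arm = 19/59
sun–planet mesh: 38·(1−19/59) = −21·(ω_p−ω_arm)  ⇒  ω_p−ω_arm = -1520/1239
exact speed ratio = -1520/1239

-1520/1239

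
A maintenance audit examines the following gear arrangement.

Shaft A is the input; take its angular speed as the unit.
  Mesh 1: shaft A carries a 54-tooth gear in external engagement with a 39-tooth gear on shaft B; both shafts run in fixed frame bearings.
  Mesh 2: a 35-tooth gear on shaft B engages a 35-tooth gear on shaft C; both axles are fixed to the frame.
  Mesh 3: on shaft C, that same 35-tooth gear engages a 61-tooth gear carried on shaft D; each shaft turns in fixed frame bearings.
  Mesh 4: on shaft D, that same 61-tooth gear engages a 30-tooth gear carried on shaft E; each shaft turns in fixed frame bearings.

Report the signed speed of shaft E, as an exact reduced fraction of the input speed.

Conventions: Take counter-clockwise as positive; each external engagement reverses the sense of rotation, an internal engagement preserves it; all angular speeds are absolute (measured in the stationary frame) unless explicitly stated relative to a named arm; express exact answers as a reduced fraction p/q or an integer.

4-mesh fixed-axis compound train (all bearings frame-fixed)
mesh 1 [54T→39T]: |ω|/ω_in = 1×54/39 = 18/13, sense flips to −
mesh 2 [35T→35T]: |ω|/ω_in = (18/13)×35/35 = 18/13, sense flips to +
mesh 3 [35T→61T]: |ω|/ω_in = (18/13)×35/61 = 630/793, sense flips to −
mesh 4 [61T→30T]: |ω|/ω_in = (630/793)×61/30 = 21/13, sense flips to +
signed output speed (× input speed) = 21/13

21/13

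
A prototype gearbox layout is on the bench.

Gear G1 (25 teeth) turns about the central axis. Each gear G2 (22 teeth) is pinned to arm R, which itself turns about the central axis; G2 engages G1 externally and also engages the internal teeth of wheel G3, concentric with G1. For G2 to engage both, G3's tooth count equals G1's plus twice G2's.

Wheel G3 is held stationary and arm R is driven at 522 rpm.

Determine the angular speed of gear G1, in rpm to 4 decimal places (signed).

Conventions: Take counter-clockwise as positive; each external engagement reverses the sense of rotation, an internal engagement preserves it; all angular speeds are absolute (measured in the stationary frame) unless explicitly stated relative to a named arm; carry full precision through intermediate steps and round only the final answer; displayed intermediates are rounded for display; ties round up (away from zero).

topology: planetary set — G1 25T / G2 22T / G3 69T, arm = carrier (Willis)
normalise by the input: solve with ω_arm = 1, then scale by 522 rpm
ring teeth: 25 + 2·22 = 69
25(ω_sun−ω_arm) = −69(ω_ring−ω_arm),  ω_ring = 0, ω_arm = 1
ω_sun = 1 − (69/25)(0−1) = 94/25
scale: ω_sun = 94/25 × 522 rpm = +1962.7200 rpm

+1962.7200 rpm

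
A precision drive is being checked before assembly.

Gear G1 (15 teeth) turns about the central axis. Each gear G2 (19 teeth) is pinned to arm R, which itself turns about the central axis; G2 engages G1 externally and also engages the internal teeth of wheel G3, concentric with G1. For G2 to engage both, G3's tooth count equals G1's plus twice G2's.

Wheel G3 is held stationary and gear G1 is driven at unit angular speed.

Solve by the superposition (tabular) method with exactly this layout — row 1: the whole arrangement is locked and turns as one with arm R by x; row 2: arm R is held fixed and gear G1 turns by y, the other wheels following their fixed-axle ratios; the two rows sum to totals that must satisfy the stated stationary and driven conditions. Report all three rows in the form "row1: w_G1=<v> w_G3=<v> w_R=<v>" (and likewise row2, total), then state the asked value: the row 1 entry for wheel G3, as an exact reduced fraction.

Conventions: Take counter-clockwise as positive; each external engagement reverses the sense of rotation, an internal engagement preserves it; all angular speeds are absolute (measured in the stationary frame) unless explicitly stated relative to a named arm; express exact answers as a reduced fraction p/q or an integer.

row1: w_G1=15/68 w_G3=15/68 w_R=15/68
row2: w_G1=53/68 w_G3=-15/68 w_R=0
total: w_G1=1 w_G3=0 w_R=15/68
asked value: 15/68

planetary set (15T centre, 19T on arm, 53T internal) — Willis relation
row 1: whole set turns with the arm by x
row 2: sun turns y, ring = −(15/53)·y, arm 0
boundary: total ω_ring = x − (15/53)·y = 0 and total ω_sun = x + y = 1  ⇒  y = 53/68, x = 15/68
row 2 ring = −(15/53)·53/68 = -15/68
totals (row 1 + row 2): sun 15/68 + 53/68 = 1, ring 15/68 + (-15/68) = 0, arm 15/68 + 0 = 15/68
asked cell (row1, ring) = 15/68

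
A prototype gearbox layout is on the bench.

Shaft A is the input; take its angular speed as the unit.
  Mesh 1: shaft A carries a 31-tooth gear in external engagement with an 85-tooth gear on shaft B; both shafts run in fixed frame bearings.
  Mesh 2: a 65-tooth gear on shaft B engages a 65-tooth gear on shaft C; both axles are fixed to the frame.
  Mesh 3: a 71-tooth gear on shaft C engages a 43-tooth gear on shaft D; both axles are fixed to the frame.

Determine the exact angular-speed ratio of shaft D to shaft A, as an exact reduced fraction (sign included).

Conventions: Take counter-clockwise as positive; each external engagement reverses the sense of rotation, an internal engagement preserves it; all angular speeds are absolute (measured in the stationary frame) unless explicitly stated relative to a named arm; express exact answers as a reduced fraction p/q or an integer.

class = fixed-axis compound train [3 meshes; 3 ratios multiply, 3 sense flips]
mesh 1 [31T→85T]: running ratio 31/85, sense −
mesh 2 [65T→65T]: running ratio 31/85, sense +
mesh 3 [71T→43T]: running ratio 2201/3655, sense −
ω_out/ω_in = -2201/3655

-2201/3655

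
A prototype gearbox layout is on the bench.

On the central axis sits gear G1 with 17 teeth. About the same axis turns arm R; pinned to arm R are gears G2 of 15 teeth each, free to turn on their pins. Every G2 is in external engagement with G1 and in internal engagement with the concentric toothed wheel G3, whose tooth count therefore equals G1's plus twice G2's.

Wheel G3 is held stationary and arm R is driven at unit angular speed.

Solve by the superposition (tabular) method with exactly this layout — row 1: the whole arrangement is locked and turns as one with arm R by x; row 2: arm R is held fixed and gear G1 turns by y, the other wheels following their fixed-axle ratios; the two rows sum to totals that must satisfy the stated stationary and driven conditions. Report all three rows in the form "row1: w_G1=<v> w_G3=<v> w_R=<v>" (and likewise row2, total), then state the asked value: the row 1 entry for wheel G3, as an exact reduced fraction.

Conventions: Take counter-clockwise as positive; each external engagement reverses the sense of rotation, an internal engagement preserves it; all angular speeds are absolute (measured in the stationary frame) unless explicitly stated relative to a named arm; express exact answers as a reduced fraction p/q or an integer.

row1: w_G1=1 w_G3=1 w_R=1
row2: w_G1=47/17 w_G3=-1 w_R=0
total: w_G1=64/17 w_G3=0 w_R=1
asked value: 1

recognized (axles ride arm R): planetary set, 17/15/47 teeth
row 1 (train locked, turned with arm): all members turn x
row 2: sun turns y, ring = −(17/47)·y, arm 0
boundary: total ω_ring = x − (17/47)·y = 0 and total ω_arm = x = 1  ⇒  y = 47/17, x = 1
row 2 ring = −(17/47)·47/17 = -1
totals (row 1 + row 2): sun 1 + 47/17 = 64/17, ring 1 + (-1) = 0, arm 1 + 0 = 1
asked cell (row1, ring) = 1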